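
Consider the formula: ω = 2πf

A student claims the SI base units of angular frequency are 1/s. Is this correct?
Units of each symbol in ω = 2πf:
  f (frequency): 1/s
  The factor 2π is dimensionless.

Multiplying the contributions: [1/s]
Adding exponents of each base unit: s: -1
SI base units of angular frequency: 1/s

The claimed units 1/s match the derived units, so the claim is correct.

Answer: Yes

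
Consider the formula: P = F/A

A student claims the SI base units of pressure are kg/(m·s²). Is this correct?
Units of each symbol in P = F/A:
  F (force): kg·m/s²
  A (area): m²  → in the denominator, contributes 1/m²

Multiplying the contributions: [kg·m/s²] · [1/m²]
Adding exponents of each base unit: kg: 1, m: -1, s: -2
SI base units of pressure: kg/(m·s²)

The claimed units kg/(m·s²) match the derived units, so the claim is correct.

Answer: Yes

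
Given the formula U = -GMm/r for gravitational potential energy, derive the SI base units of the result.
Units of each symbol in U = -GMm/r:
  G (gravitational constant): m³/(kg·s²)
  M (mass): kg
  m (mass): kg
  r (distance): m  → in the denominator, contributes 1/m
  The minus sign does not affect the units.

Multiplying the contributions: [m³/(kg·s²)] · [kg] · [kg] · [1/m]
Adding exponents of each base unit: kg: 1, m: 2, s: -2
SI base units of gravitational potential energy: kg·m²/s²

Answer: kg·m²/s²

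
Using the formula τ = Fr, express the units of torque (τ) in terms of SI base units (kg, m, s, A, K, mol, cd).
Units of each symbol in τ = Fr:
  F (force): kg·m/s²
  r (lever arm): m

Multiplying the contributions: [kg·m/s²] · [m]
Adding exponents of each base unit: kg: 1, m: 2, s: -2
SI base units of torque: kg·m²/s²

Answer: kg·m²/s²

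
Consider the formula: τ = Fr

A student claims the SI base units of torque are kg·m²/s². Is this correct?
Units of each symbol in τ = Fr:
  F (force): kg·m/s²
  r (lever arm): m

Multiplying the contributions: [kg·m/s²] · [m]
Adding exponents of each base unit: kg: 1, m: 2, s: -2
SI base units of torque: kg·m²/s²

The claimed units kg·m²/s² match the derived units, so the claim is correct.

Answer: Yes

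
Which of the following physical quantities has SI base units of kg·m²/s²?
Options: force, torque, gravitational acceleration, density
Checking the SI base units of each option:
  force (F = ma): kg·m/s²  ✗
  torque (τ = Fr): kg·m²/s²  ✓ matches
  gravitational acceleration (g = GM/r²): m/s²  ✗
  density (ρ = m/V): kg/m³  ✗

Only torque has units kg·m²/s².

Answer: torque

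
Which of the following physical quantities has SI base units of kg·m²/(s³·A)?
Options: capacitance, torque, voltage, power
Checking the SI base units of each option:
  capacitance (C = Q/V): s⁴·A²/(kg·m²)  ✗
  torque (τ = Fr): kg·m²/s²  ✗
  voltage (V = IR): kg·m²/(s³·A)  ✓ matches
  power (P = W/t): kg·m²/s³  ✗

Only voltage has units kg·m²/(s³·A).

Answer: voltage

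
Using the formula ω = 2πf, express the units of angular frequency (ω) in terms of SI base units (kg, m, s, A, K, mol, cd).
Units of each symbol in ω = 2πf:
  f (frequency): 1/s
  The factor 2π is dimensionless.

Multiplying the contributions: [1/s]
Adding exponents of each base unit: s: -1
SI base units of angular frequency: 1/s

Answer: 1/s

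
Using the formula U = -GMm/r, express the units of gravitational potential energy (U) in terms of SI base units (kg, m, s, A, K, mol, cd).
Units of each symbol in U = -GMm/r:
  G (gravitational constant): m³/(kg·s²)
  M (mass): kg
  m (mass): kg
  r (distance): m  → in the denominator, contributes 1/m
  The minus sign does not affect the units.

Multiplying the contributions: [m³/(kg·s²)] · [kg] · [kg] · [1/m]
Adding exponents of each base unit: kg: 1, m: 2, s: -2
SI base units of gravitational potential energy: kg·m²/s²

Answer: kg·m²/s²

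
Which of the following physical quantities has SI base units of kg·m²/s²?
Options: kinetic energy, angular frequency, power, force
Checking the SI base units of each option:
  kinetic energy (E = ½mv²): kg·m²/s²  ✓ matches
  angular frequency (ω = 2πf): 1/s  ✗
  power (P = W/t): kg·m²/s³  ✗
  force (F = ma): kg·m/s²  ✗

Only kinetic energy has units kg·m²/s².

Answer: kinetic energy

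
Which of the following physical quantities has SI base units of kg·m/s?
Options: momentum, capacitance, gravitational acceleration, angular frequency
Checking the SI base units of each option:
  momentum (p = mv): kg·m/s  ✓ matches
  capacitance (C = Q/V): s⁴·A²/(kg·m²)  ✗
  gravitational acceleration (g = GM/r²): m/s²  ✗
  angular frequency (ω = 2πf): 1/s  ✗

Only momentum has units kg·m/s.

Answer: momentum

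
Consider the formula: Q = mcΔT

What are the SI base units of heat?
Units of each symbol in Q = mcΔT:
  m (mass): kg
  c (specific heat capacity, in J/(kg·K)): m²/(s²·K)
  ΔT (temperature change): K

Multiplying the contributions: [kg] · [m²/(s²·K)] · [K]
Adding exponents of each base unit: kg: 1, m: 2, s: -2
SI base units of heat: kg·m²/s²

Answer: kg·m²/s²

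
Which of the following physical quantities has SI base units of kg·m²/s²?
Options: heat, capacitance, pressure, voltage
Checking the SI base units of each option:
  heat (Q = mcΔT): kg·m²/s²  ✓ matches
  capacitance (C = Q/V): s⁴·A²/(kg·m²)  ✗
  pressure (P = F/A): kg/(m·s²)  ✗
  voltage (V = IR): kg·m²/(s³·A)  ✗

Only heat has units kg·m²/s².

Answer: heat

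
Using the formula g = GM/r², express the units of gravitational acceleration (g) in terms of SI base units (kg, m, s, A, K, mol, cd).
Units of each symbol in g = GM/r²:
  G (gravitational constant): m³/(kg·s²)
  M (mass): kg
  r (distance): m  → to the power 2 in the denominator, contributes 1/m²

Multiplying the contributions: [m³/(kg·s²)] · [kg] · [1/m²]
Adding exponents of each base unit: m: 1, s: -2
SI base units of gravitational acceleration: m/s²

Answer: m/s²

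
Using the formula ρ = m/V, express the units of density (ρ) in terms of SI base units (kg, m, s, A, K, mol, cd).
Units of each symbol in ρ = m/V:
  m (mass): kg
  V (volume): m³  → in the denominator, contributes 1/m³

Multiplying the contributions: [kg] · [1/m³]
Adding exponents of each base unit: kg: 1, m: -3
SI base units of density: kg/m³

Answer: kg/m³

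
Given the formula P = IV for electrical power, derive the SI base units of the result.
Units of each symbol in P = IV:
  I (current): A
  V (voltage, in volts): kg·m²/(s³·A)

Multiplying the contributions: [A] · [kg·m²/(s³·A)]
Adding exponents of each base unit: kg: 1, m: 2, s: -3
SI base units of electrical power: kg·m²/s³

Answer: kg·m²/s³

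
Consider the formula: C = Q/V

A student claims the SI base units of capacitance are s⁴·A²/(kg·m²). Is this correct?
Units of each symbol in C = Q/V:
  Q (charge, in coulombs): s·A
  V (voltage, in volts): kg·m²/(s³·A)  → in the denominator, contributes s³·A/(kg·m²)

Multiplying the contributions: [s·A] · [s³·A/(kg·m²)]
Adding exponents of each base unit: kg: -1, m: -2, s: 4, A: 2
SI base units of capacitance: s⁴·A²/(kg·m²)

The claimed units s⁴·A²/(kg·m²) match the derived units, so the claim is correct.

Answer: Yes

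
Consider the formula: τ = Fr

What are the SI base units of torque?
Units of each symbol in τ = Fr:
  F (force): kg·m/s²
  r (lever arm): m

Multiplying the contributions: [kg·m/s²] · [m]
Adding exponents of each base unit: kg: 1, m: 2, s: -2
SI base units of torque: kg·m²/s²

Answer: kg·m²/s²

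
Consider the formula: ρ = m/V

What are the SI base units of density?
Units of each symbol in ρ = m/V:
  m (mass): kg
  V (volume): m³  → in the denominator, contributes 1/m³

Multiplying the contributions: [kg] · [1/m³]
Adding exponents of each base unit: kg: 1, m: -3
SI base units of density: kg/m³

Answer: kg/m³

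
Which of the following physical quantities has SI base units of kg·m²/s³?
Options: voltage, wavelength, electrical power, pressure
Checking the SI base units of each option:
  voltage (V = IR): kg·m²/(s³·A)  ✗
  wavelength (λ = v/f): m  ✗
  electrical power (P = IV): kg·m²/s³  ✓ matches
  pressure (P = F/A): kg/(m·s²)  ✗

Only electrical power has units kg·m²/s³.

Answer: electrical power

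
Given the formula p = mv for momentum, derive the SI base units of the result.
Units of each symbol in p = mv:
  m (mass): kg
  v (velocity): m/s

Multiplying the contributions: [kg] · [m/s]
Adding exponents of each base unit: kg: 1, m: 1, s: -1
SI base units of momentum: kg·m/s

Answer: kg·m/s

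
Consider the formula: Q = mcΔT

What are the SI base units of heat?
Units of each symbol in Q = mcΔT:
  m (mass): kg
  c (specific heat capacity, in J/(kg·K)): m²/(s²·K)
  ΔT (temperature change): K

Multiplying the contributions: [kg] · [m²/(s²·K)] · [K]
Adding exponents of each base unit: kg: 1, m: 2, s: -2
SI base units of heat: kg·m²/s²

Answer: kg·m²/s²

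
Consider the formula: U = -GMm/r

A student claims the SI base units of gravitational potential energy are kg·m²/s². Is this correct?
Units of each symbol in U = -GMm/r:
  G (gravitational constant): m³/(kg·s²)
  M (mass): kg
  m (mass): kg
  r (distance): m  → in the denominator, contributes 1/m
  The minus sign does not affect the units.

Multiplying the contributions: [m³/(kg·s²)] · [kg] · [kg] · [1/m]
Adding exponents of each base unit: kg: 1, m: 2, s: -2
SI base units of gravitational potential energy: kg·m²/s²

The claimed units kg·m²/s² match the derived units, so the claim is correct.

Answer: Yes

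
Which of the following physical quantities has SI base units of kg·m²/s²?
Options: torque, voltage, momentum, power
Checking the SI base units of each option:
  torque (τ = Fr): kg·m²/s²  ✓ matches
  voltage (V = IR): kg·m²/(s³·A)  ✗
  momentum (p = mv): kg·m/s  ✗
  power (P = W/t): kg·m²/s³  ✗

Only torque has units kg·m²/s².

Answer: torque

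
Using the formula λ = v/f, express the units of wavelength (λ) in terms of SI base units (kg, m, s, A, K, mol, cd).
Units of each symbol in λ = v/f:
  v (wave speed): m/s
  f (frequency): 1/s  → in the denominator, contributes s

Multiplying the contributions: [m/s] · [s]
Adding exponents of each base unit: m: 1
SI base units of wavelength: m

Answer: m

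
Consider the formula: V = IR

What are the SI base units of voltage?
Units of each symbol in V = IR:
  I (current): A
  R (resistance, in ohms): kg·m²/(s³·A²)

Multiplying the contributions: [A] · [kg·m²/(s³·A²)]
Adding exponents of each base unit: kg: 1, m: 2, s: -3, A: -1
SI base units of voltage: kg·m²/(s³·A)

Answer: kg·m²/(s³·A)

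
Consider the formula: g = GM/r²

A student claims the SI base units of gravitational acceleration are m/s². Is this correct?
Units of each symbol in g = GM/r²:
  G (gravitational constant): m³/(kg·s²)
  M (mass): kg
  r (distance): m  → to the power 2 in the denominator, contributes 1/m²

Multiplying the contributions: [m³/(kg·s²)] · [kg] · [1/m²]
Adding exponents of each base unit: m: 1, s: -2
SI base units of gravitational acceleration: m/s²

The claimed units m/s² match the derived units, so the claim is correct.

Answer: Yes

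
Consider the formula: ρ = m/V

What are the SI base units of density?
Units of each symbol in ρ = m/V:
  m (mass): kg
  V (volume): m³  → in the denominator, contributes 1/m³

Multiplying the contributions: [kg] · [1/m³]
Adding exponents of each base unit: kg: 1, m: -3
SI base units of density: kg/m³

Answer: kg/m³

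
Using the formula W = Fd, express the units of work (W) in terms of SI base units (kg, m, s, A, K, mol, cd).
Units of each symbol in W = Fd:
  F (force): kg·m/s²
  d (displacement): m

Multiplying the contributions: [kg·m/s²] · [m]
Adding exponents of each base unit: kg: 1, m: 2, s: -2
SI base units of work: kg·m²/s²

Answer: kg·m²/s²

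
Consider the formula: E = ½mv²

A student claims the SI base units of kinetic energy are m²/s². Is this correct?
Units of each symbol in E = ½mv²:
  m (mass): kg
  v (speed): m/s  → to the power 2, contributes m²/s²
  The factor ½ is dimensionless.

Multiplying the contributions: [kg] · [m²/s²]
Adding exponents of each base unit: kg: 1, m: 2, s: -2
SI base units of kinetic energy: kg·m²/s²

The claimed units m²/s² (exponents m: 2, s: -2) do not match the derived units kg·m²/s² (exponents kg: 1, m: 2, s: -2), so the claim is incorrect.

Answer: No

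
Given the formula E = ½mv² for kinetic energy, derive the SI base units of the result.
Units of each symbol in E = ½mv²:
  m (mass): kg
  v (speed): m/s  → to the power 2, contributes m²/s²
  The factor ½ is dimensionless.

Multiplying the contributions: [kg] · [m²/s²]
Adding exponents of each base unit: kg: 1, m: 2, s: -2
SI base units of kinetic energy: kg·m²/s²

Answer: kg·m²/s²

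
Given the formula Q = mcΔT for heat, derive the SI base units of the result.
Units of each symbol in Q = mcΔT:
  m (mass): kg
  c (specific heat capacity, in J/(kg·K)): m²/(s²·K)
  ΔT (temperature change): K

Multiplying the contributions: [kg] · [m²/(s²·K)] · [K]
Adding exponents of each base unit: kg: 1, m: 2, s: -2
SI base units of heat: kg·m²/s²

Answer: kg·m²/s²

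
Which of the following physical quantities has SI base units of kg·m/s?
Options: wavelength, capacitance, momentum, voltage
Checking the SI base units of each option:
  wavelength (λ = v/f): m  ✗
  capacitance (C = Q/V): s⁴·A²/(kg·m²)  ✗
  momentum (p = mv): kg·m/s  ✓ matches
  voltage (V = IR): kg·m²/(s³·A)  ✗

Only momentum has units kg·m/s.

Answer: momentum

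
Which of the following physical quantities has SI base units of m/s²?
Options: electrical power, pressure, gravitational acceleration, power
Checking the SI base units of each option:
  electrical power (P = IV): kg·m²/s³  ✗
  pressure (P = F/A): kg/(m·s²)  ✗
  gravitational acceleration (g = GM/r²): m/s²  ✓ matches
  power (P = W/t): kg·m²/s³  ✗

Only gravitational acceleration has units m/s².

Answer: gravitational acceleration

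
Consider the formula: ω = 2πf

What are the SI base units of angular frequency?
Units of each symbol in ω = 2πf:
  f (frequency): 1/s
  The factor 2π is dimensionless.

Multiplying the contributions: [1/s]
Adding exponents of each base unit: s: -1
SI base units of angular frequency: 1/s

Answer: 1/s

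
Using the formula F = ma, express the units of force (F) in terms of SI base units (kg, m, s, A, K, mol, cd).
Units of each symbol in F = ma:
  m (mass): kg
  a (acceleration): m/s²

Multiplying the contributions: [kg] · [m/s²]
Adding exponents of each base unit: kg: 1, m: 1, s: -2
SI base units of force: kg·m/s²

Answer: kg·m/s²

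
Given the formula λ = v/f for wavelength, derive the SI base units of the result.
Units of each symbol in λ = v/f:
  v (wave speed): m/s
  f (frequency): 1/s  → in the denominator, contributes s

Multiplying the contributions: [m/s] · [s]
Adding exponents of each base unit: m: 1
SI base units of wavelength: m

Answer: m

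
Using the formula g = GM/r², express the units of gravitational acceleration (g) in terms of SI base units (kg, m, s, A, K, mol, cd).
Units of each symbol in g = GM/r²:
  G (gravitational constant): m³/(kg·s²)
  M (mass): kg
  r (distance): m  → to the power 2 in the denominator, contributes 1/m²

Multiplying the contributions: [m³/(kg·s²)] · [kg] · [1/m²]
Adding exponents of each base unit: m: 1, s: -2
SI base units of gravitational acceleration: m/s²

Answer: m/s²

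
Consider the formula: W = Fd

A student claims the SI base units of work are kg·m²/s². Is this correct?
Units of each symbol in W = Fd:
  F (force): kg·m/s²
  d (displacement): m

Multiplying the contributions: [kg·m/s²] · [m]
Adding exponents of each base unit: kg: 1, m: 2, s: -2
SI base units of work: kg·m²/s²

The claimed units kg·m²/s² match the derived units, so the claim is correct.

Answer: Yes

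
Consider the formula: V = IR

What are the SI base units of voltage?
Units of each symbol in V = IR:
  I (current): A
  R (resistance, in ohms): kg·m²/(s³·A²)

Multiplying the contributions: [A] · [kg·m²/(s³·A²)]
Adding exponents of each base unit: kg: 1, m: 2, s: -3, A: -1
SI base units of voltage: kg·m²/(s³·A)

Answer: kg·m²/(s³·A)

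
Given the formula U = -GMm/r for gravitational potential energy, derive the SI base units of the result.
Units of each symbol in U = -GMm/r:
  G (gravitational constant): m³/(kg·s²)
  M (mass): kg
  m (mass): kg
  r (distance): m  → in the denominator, contributes 1/m
  The minus sign does not affect the units.

Multiplying the contributions: [m³/(kg·s²)] · [kg] · [kg] · [1/m]
Adding exponents of each base unit: kg: 1, m: 2, s: -2
SI base units of gravitational potential energy: kg·m²/s²

Answer: kg·m²/s²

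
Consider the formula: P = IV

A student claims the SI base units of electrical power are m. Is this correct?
Units of each symbol in P = IV:
  I (current): A
  V (voltage, in volts): kg·m²/(s³·A)

Multiplying the contributions: [A] · [kg·m²/(s³·A)]
Adding exponents of each base unit: kg: 1, m: 2, s: -3
SI base units of electrical power: kg·m²/s³

The claimed units m (exponents m: 1) do not match the derived units kg·m²/s³ (exponents kg: 1, m: 2, s: -3), so the claim is incorrect.

Answer: No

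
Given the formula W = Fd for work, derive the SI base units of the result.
Units of each symbol in W = Fd:
  F (force): kg·m/s²
  d (displacement): m

Multiplying the contributions: [kg·m/s²] · [m]
Adding exponents of each base unit: kg: 1, m: 2, s: -2
SI base units of work: kg·m²/s²

Answer: kg·m²/s²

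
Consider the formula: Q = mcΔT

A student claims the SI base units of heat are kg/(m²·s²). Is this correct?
Units of each symbol in Q = mcΔT:
  m (mass): kg
  c (specific heat capacity, in J/(kg·K)): m²/(s²·K)
  ΔT (temperature change): K

Multiplying the contributions: [kg] · [m²/(s²·K)] · [K]
Adding exponents of each base unit: kg: 1, m: 2, s: -2
SI base units of heat: kg·m²/s²

The claimed units kg/(m²·s²) (exponents kg: 1, m: -2, s: -2) do not match the derived units kg·m²/s² (exponents kg: 1, m: 2, s: -2), so the claim is incorrect.

Answer: No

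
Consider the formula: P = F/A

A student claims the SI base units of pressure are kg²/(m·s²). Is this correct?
Units of each symbol in P = F/A:
  F (force): kg·m/s²
  A (area): m²  → in the denominator, contributes 1/m²

Multiplying the contributions: [kg·m/s²] · [1/m²]
Adding exponents of each base unit: kg: 1, m: -1, s: -2
SI base units of pressure: kg/(m·s²)

The claimed units kg²/(m·s²) (exponents kg: 2, m: -1, s: -2) do not match the derived units kg/(m·s²) (exponents kg: 1, m: -1, s: -2), so the claim is incorrect.

Answer: No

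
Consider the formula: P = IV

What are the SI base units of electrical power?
Units of each symbol in P = IV:
  I (current): A
  V (voltage, in volts): kg·m²/(s³·A)

Multiplying the contributions: [A] · [kg·m²/(s³·A)]
Adding exponents of each base unit: kg: 1, m: 2, s: -3
SI base units of electrical power: kg·m²/s³

Answer: kg·m²/s³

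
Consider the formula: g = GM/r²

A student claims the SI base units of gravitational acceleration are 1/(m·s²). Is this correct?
Units of each symbol in g = GM/r²:
  G (gravitational constant): m³/(kg·s²)
  M (mass): kg
  r (distance): m  → to the power 2 in the denominator, contributes 1/m²

Multiplying the contributions: [m³/(kg·s²)] · [kg] · [1/m²]
Adding exponents of each base unit: m: 1, s: -2
SI base units of gravitational acceleration: m/s²

The claimed units 1/(m·s²) (exponents m: -1, s: -2) do not match the derived units m/s² (exponents m: 1, s: -2), so the claim is incorrect.

Answer: No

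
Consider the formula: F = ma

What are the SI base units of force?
Units of each symbol in F = ma:
  m (mass): kg
  a (acceleration): m/s²

Multiplying the contributions: [kg] · [m/s²]
Adding exponents of each base unit: kg: 1, m: 1, s: -2
SI base units of force: kg·m/s²

Answer: kg·m/s²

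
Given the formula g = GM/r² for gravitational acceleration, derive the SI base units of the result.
Units of each symbol in g = GM/r²:
  G (gravitational constant): m³/(kg·s²)
  M (mass): kg
  r (distance): m  → to the power 2 in the denominator, contributes 1/m²

Multiplying the contributions: [m³/(kg·s²)] · [kg] · [1/m²]
Adding exponents of each base unit: m: 1, s: -2
SI base units of gravitational acceleration: m/s²

Answer: m/s²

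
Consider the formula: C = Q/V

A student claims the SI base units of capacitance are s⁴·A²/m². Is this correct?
Units of each symbol in C = Q/V:
  Q (charge, in coulombs): s·A
  V (voltage, in volts): kg·m²/(s³·A)  → in the denominator, contributes s³·A/(kg·m²)

Multiplying the contributions: [s·A] · [s³·A/(kg·m²)]
Adding exponents of each base unit: kg: -1, m: -2, s: 4, A: 2
SI base units of capacitance: s⁴·A²/(kg·m²)

The claimed units s⁴·A²/m² (exponents m: -2, s: 4, A: 2) do not match the derived units s⁴·A²/(kg·m²) (exponents kg: -1, m: -2, s: 4, A: 2), so the claim is incorrect.

Answer: No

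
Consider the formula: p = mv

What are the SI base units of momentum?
Units of each symbol in p = mv:
  m (mass): kg
  v (velocity): m/s

Multiplying the contributions: [kg] · [m/s]
Adding exponents of each base unit: kg: 1, m: 1, s: -1
SI base units of momentum: kg·m/s

Answer: kg·m/s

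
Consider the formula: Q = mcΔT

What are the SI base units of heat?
Units of each symbol in Q = mcΔT:
  m (mass): kg
  c (specific heat capacity, in J/(kg·K)): m²/(s²·K)
  ΔT (temperature change): K

Multiplying the contributions: [kg] · [m²/(s²·K)] · [K]
Adding exponents of each base unit: kg: 1, m: 2, s: -2
SI base units of heat: kg·m²/s²

Answer: kg·m²/s²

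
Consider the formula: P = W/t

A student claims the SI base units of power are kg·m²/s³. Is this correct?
Units of each symbol in P = W/t:
  W (work): kg·m²/s²
  t (time): s  → in the denominator, contributes 1/s

Multiplying the contributions: [kg·m²/s²] · [1/s]
Adding exponents of each base unit: kg: 1, m: 2, s: -3
SI base units of power: kg·m²/s³

The claimed units kg·m²/s³ match the derived units, so the claim is correct.

Answer: Yes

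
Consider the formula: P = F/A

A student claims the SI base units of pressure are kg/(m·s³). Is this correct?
Units of each symbol in P = F/A:
  F (force): kg·m/s²
  A (area): m²  → in the denominator, contributes 1/m²

Multiplying the contributions: [kg·m/s²] · [1/m²]
Adding exponents of each base unit: kg: 1, m: -1, s: -2
SI base units of pressure: kg/(m·s²)

The claimed units kg/(m·s³) (exponents kg: 1, m: -1, s: -3) do not match the derived units kg/(m·s²) (exponents kg: 1, m: -1, s: -2), so the claim is incorrect.

Answer: No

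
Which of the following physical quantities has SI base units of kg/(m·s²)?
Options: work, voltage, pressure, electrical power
Checking the SI base units of each option:
  work (W = Fd): kg·m²/s²  ✗
  voltage (V = IR): kg·m²/(s³·A)  ✗
  pressure (P = F/A): kg/(m·s²)  ✓ matches
  electrical power (P = IV): kg·m²/s³  ✗

Only pressure has units kg/(m·s²).

Answer: pressure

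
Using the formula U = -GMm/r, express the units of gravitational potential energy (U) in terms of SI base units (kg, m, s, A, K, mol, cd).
Units of each symbol in U = -GMm/r:
  G (gravitational constant): m³/(kg·s²)
  M (mass): kg
  m (mass): kg
  r (distance): m  → in the denominator, contributes 1/m
  The minus sign does not affect the units.

Multiplying the contributions: [m³/(kg·s²)] · [kg] · [kg] · [1/m]
Adding exponents of each base unit: kg: 1, m: 2, s: -2
SI base units of gravitational potential energy: kg·m²/s²

Answer: kg·m²/s²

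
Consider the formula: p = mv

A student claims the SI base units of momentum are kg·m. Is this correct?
Units of each symbol in p = mv:
  m (mass): kg
  v (velocity): m/s

Multiplying the contributions: [kg] · [m/s]
Adding exponents of each base unit: kg: 1, m: 1, s: -1
SI base units of momentum: kg·m/s

The claimed units kg·m (exponents kg: 1, m: 1) do not match the derived units kg·m/s (exponents kg: 1, m: 1, s: -1), so the claim is incorrect.

Answer: No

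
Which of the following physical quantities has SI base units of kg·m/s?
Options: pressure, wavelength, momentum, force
Checking the SI base units of each option:
  pressure (P = F/A): kg/(m·s²)  ✗
  wavelength (λ = v/f): m  ✗
  momentum (p = mv): kg·m/s  ✓ matches
  force (F = ma): kg·m/s²  ✗

Only momentum has units kg·m/s.

Answer: momentum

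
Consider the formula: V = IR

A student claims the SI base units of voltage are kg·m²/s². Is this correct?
Units of each symbol in V = IR:
  I (current): A
  R (resistance, in ohms): kg·m²/(s³·A²)

Multiplying the contributions: [A] · [kg·m²/(s³·A²)]
Adding exponents of each base unit: kg: 1, m: 2, s: -3, A: -1
SI base units of voltage: kg·m²/(s³·A)

The claimed units kg·m²/s² (exponents kg: 1, m: 2, s: -2) do not match the derived units kg·m²/(s³·A) (exponents kg: 1, m: 2, s: -3, A: -1), so the claim is incorrect.

Answer: No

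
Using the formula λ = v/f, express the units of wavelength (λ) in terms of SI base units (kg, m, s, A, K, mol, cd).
Units of each symbol in λ = v/f:
  v (wave speed): m/s
  f (frequency): 1/s  → in the denominator, contributes s

Multiplying the contributions: [m/s] · [s]
Adding exponents of each base unit: m: 1
SI base units of wavelength: m

Answer: m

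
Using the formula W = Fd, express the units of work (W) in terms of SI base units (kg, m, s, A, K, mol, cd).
Units of each symbol in W = Fd:
  F (force): kg·m/s²
  d (displacement): m

Multiplying the contributions: [kg·m/s²] · [m]
Adding exponents of each base unit: kg: 1, m: 2, s: -2
SI base units of work: kg·m²/s²

Answer: kg·m²/s²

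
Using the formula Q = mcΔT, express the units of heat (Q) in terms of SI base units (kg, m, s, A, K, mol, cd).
Units of each symbol in Q = mcΔT:
  m (mass): kg
  c (specific heat capacity, in J/(kg·K)): m²/(s²·K)
  ΔT (temperature change): K

Multiplying the contributions: [kg] · [m²/(s²·K)] · [K]
Adding exponents of each base unit: kg: 1, m: 2, s: -2
SI base units of heat: kg·m²/s²

Answer: kg·m²/s²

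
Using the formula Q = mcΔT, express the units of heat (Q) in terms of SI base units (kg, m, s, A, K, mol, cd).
Units of each symbol in Q = mcΔT:
  m (mass): kg
  c (specific heat capacity, in J/(kg·K)): m²/(s²·K)
  ΔT (temperature change): K

Multiplying the contributions: [kg] · [m²/(s²·K)] · [K]
Adding exponents of each base unit: kg: 1, m: 2, s: -2
SI base units of heat: kg·m²/s²

Answer: kg·m²/s²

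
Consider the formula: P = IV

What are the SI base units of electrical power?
Units of each symbol in P = IV:
  I (current): A
  V (voltage, in volts): kg·m²/(s³·A)

Multiplying the contributions: [A] · [kg·m²/(s³·A)]
Adding exponents of each base unit: kg: 1, m: 2, s: -3
SI base units of electrical power: kg·m²/s³

Answer: kg·m²/s³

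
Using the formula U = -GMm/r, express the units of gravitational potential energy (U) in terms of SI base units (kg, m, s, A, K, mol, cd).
Units of each symbol in U = -GMm/r:
  G (gravitational constant): m³/(kg·s²)
  M (mass): kg
  m (mass): kg
  r (distance): m  → in the denominator, contributes 1/m
  The minus sign does not affect the units.

Multiplying the contributions: [m³/(kg·s²)] · [kg] · [kg] · [1/m]
Adding exponents of each base unit: kg: 1, m: 2, s: -2
SI base units of gravitational potential energy: kg·m²/s²

Answer: kg·m²/s²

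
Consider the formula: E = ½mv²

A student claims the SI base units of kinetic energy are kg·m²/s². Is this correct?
Units of each symbol in E = ½mv²:
  m (mass): kg
  v (speed): m/s  → to the power 2, contributes m²/s²
  The factor ½ is dimensionless.

Multiplying the contributions: [kg] · [m²/s²]
Adding exponents of each base unit: kg: 1, m: 2, s: -2
SI base units of kinetic energy: kg·m²/s²

The claimed units kg·m²/s² match the derived units, so the claim is correct.

Answer: Yes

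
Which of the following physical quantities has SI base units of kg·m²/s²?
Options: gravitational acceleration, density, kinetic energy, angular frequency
Checking the SI base units of each option:
  gravitational acceleration (g = GM/r²): m/s²  ✗
  density (ρ = m/V): kg/m³  ✗
  kinetic energy (E = ½mv²): kg·m²/s²  ✓ matches
  angular frequency (ω = 2πf): 1/s  ✗

Only kinetic energy has units kg·m²/s².

Answer: kinetic energy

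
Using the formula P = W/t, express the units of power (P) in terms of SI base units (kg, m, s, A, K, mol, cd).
Units of each symbol in P = W/t:
  W (work): kg·m²/s²
  t (time): s  → in the denominator, contributes 1/s

Multiplying the contributions: [kg·m²/s²] · [1/s]
Adding exponents of each base unit: kg: 1, m: 2, s: -3
SI base units of power: kg·m²/s³

Answer: kg·m²/s³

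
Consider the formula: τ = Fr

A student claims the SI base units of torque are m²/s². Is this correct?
Units of each symbol in τ = Fr:
  F (force): kg·m/s²
  r (lever arm): m

Multiplying the contributions: [kg·m/s²] · [m]
Adding exponents of each base unit: kg: 1, m: 2, s: -2
SI base units of torque: kg·m²/s²

The claimed units m²/s² (exponents m: 2, s: -2) do not match the derived units kg·m²/s² (exponents kg: 1, m: 2, s: -2), so the claim is incorrect.

Answer: No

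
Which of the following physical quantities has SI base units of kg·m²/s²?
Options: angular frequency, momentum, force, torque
Checking the SI base units of each option:
  angular frequency (ω = 2πf): 1/s  ✗
  momentum (p = mv): kg·m/s  ✗
  force (F = ma): kg·m/s²  ✗
  torque (τ = Fr): kg·m²/s²  ✓ matches

Only torque has units kg·m²/s².

Answer: torque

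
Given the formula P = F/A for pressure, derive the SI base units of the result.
Units of each symbol in P = F/A:
  F (force): kg·m/s²
  A (area): m²  → in the denominator, contributes 1/m²

Multiplying the contributions: [kg·m/s²] · [1/m²]
Adding exponents of each base unit: kg: 1, m: -1, s: -2
SI base units of pressure: kg/(m·s²)

Answer: kg/(m·s²)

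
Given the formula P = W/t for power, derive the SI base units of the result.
Units of each symbol in P = W/t:
  W (work): kg·m²/s²
  t (time): s  → in the denominator, contributes 1/s

Multiplying the contributions: [kg·m²/s²] · [1/s]
Adding exponents of each base unit: kg: 1, m: 2, s: -3
SI base units of power: kg·m²/s³

Answer: kg·m²/s³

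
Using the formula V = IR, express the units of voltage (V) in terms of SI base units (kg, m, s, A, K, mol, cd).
Units of each symbol in V = IR:
  I (current): A
  R (resistance, in ohms): kg·m²/(s³·A²)

Multiplying the contributions: [A] · [kg·m²/(s³·A²)]
Adding exponents of each base unit: kg: 1, m: 2, s: -3, A: -1
SI base units of voltage: kg·m²/(s³·A)

Answer: kg·m²/(s³·A)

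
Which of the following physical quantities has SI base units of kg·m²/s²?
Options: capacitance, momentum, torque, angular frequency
Checking the SI base units of each option:
  capacitance (C = Q/V): s⁴·A²/(kg·m²)  ✗
  momentum (p = mv): kg·m/s  ✗
  torque (τ = Fr): kg·m²/s²  ✓ matches
  angular frequency (ω = 2πf): 1/s  ✗

Only torque has units kg·m²/s².

Answer: torque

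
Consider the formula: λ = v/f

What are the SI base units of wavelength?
Units of each symbol in λ = v/f:
  v (wave speed): m/s
  f (frequency): 1/s  → in the denominator, contributes s

Multiplying the contributions: [m/s] · [s]
Adding exponents of each base unit: m: 1
SI base units of wavelength: m

Answer: m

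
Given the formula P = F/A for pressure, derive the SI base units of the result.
Units of each symbol in P = F/A:
  F (force): kg·m/s²
  A (area): m²  → in the denominator, contributes 1/m²

Multiplying the contributions: [kg·m/s²] · [1/m²]
Adding exponents of each base unit: kg: 1, m: -1, s: -2
SI base units of pressure: kg/(m·s²)

Answer: kg/(m·s²)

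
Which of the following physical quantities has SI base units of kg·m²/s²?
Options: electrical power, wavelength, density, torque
Checking the SI base units of each option:
  electrical power (P = IV): kg·m²/s³  ✗
  wavelength (λ = v/f): m  ✗
  density (ρ = m/V): kg/m³  ✗
  torque (τ = Fr): kg·m²/s²  ✓ matches

Only torque has units kg·m²/s².

Answer: torque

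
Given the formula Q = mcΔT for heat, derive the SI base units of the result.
Units of each symbol in Q = mcΔT:
  m (mass): kg
  c (specific heat capacity, in J/(kg·K)): m²/(s²·K)
  ΔT (temperature change): K

Multiplying the contributions: [kg] · [m²/(s²·K)] · [K]
Adding exponents of each base unit: kg: 1, m: 2, s: -2
SI base units of heat: kg·m²/s²

Answer: kg·m²/s²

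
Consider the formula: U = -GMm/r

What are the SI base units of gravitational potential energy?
Units of each symbol in U = -GMm/r:
  G (gravitational constant): m³/(kg·s²)
  M (mass): kg
  m (mass): kg
  r (distance): m  → in the denominator, contributes 1/m
  The minus sign does not affect the units.

Multiplying the contributions: [m³/(kg·s²)] · [kg] · [kg] · [1/m]
Adding exponents of each base unit: kg: 1, m: 2, s: -2
SI base units of gravitational potential energy: kg·m²/s²

Answer: kg·m²/s²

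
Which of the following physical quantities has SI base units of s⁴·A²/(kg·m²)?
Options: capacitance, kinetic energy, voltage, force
Checking the SI base units of each option:
  capacitance (C = Q/V): s⁴·A²/(kg·m²)  ✓ matches
  kinetic energy (E = ½mv²): kg·m²/s²  ✗
  voltage (V = IR): kg·m²/(s³·A)  ✗
  force (F = ma): kg·m/s²  ✗

Only capacitance has units s⁴·A²/(kg·m²).

Answer: capacitance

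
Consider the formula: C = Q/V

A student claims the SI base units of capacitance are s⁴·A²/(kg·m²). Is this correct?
Units of each symbol in C = Q/V:
  Q (charge, in coulombs): s·A
  V (voltage, in volts): kg·m²/(s³·A)  → in the denominator, contributes s³·A/(kg·m²)

Multiplying the contributions: [s·A] · [s³·A/(kg·m²)]
Adding exponents of each base unit: kg: -1, m: -2, s: 4, A: 2
SI base units of capacitance: s⁴·A²/(kg·m²)

The claimed units s⁴·A²/(kg·m²) match the derived units, so the claim is correct.

Answer: Yes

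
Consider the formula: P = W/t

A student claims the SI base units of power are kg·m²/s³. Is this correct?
Units of each symbol in P = W/t:
  W (work): kg·m²/s²
  t (time): s  → in the denominator, contributes 1/s

Multiplying the contributions: [kg·m²/s²] · [1/s]
Adding exponents of each base unit: kg: 1, m: 2, s: -3
SI base units of power: kg·m²/s³

The claimed units kg·m²/s³ match the derived units, so the claim is correct.

Answer: Yes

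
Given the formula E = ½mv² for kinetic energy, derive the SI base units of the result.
Units of each symbol in E = ½mv²:
  m (mass): kg
  v (speed): m/s  → to the power 2, contributes m²/s²
  The factor ½ is dimensionless.

Multiplying the contributions: [kg] · [m²/s²]
Adding exponents of each base unit: kg: 1, m: 2, s: -2
SI base units of kinetic energy: kg·m²/s²

Answer: kg·m²/s²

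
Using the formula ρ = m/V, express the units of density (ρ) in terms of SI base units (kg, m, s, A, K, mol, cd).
Units of each symbol in ρ = m/V:
  m (mass): kg
  V (volume): m³  → in the denominator, contributes 1/m³

Multiplying the contributions: [kg] · [1/m³]
Adding exponents of each base unit: kg: 1, m: -3
SI base units of density: kg/m³

Answer: kg/m³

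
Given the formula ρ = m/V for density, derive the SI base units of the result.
Units of each symbol in ρ = m/V:
  m (mass): kg
  V (volume): m³  → in the denominator, contributes 1/m³

Multiplying the contributions: [kg] · [1/m³]
Adding exponents of each base unit: kg: 1, m: -3
SI base units of density: kg/m³

Answer: kg/m³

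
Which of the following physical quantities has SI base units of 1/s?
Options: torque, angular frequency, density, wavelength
Checking the SI base units of each option:
  torque (τ = Fr): kg·m²/s²  ✗
  angular frequency (ω = 2πf): 1/s  ✓ matches
  density (ρ = m/V): kg/m³  ✗
  wavelength (λ = v/f): m  ✗

Only angular frequency has units 1/s.

Answer: angular frequency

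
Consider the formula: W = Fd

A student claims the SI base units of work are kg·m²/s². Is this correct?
Units of each symbol in W = Fd:
  F (force): kg·m/s²
  d (displacement): m

Multiplying the contributions: [kg·m/s²] · [m]
Adding exponents of each base unit: kg: 1, m: 2, s: -2
SI base units of work: kg·m²/s²

The claimed units kg·m²/s² match the derived units, so the claim is correct.

Answer: Yes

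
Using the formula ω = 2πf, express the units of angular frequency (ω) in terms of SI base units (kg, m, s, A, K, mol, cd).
Units of each symbol in ω = 2πf:
  f (frequency): 1/s
  The factor 2π is dimensionless.

Multiplying the contributions: [1/s]
Adding exponents of each base unit: s: -1
SI base units of angular frequency: 1/s

Answer: 1/s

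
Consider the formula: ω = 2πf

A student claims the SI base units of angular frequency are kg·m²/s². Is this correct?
Units of each symbol in ω = 2πf:
  f (frequency): 1/s
  The factor 2π is dimensionless.

Multiplying the contributions: [1/s]
Adding exponents of each base unit: s: -1
SI base units of angular frequency: 1/s

The claimed units kg·m²/s² (exponents kg: 1, m: 2, s: -2) do not match the derived units 1/s (exponents s: -1), so the claim is incorrect.

Answer: No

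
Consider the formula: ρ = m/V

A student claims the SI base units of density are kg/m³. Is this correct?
Units of each symbol in ρ = m/V:
  m (mass): kg
  V (volume): m³  → in the denominator, contributes 1/m³

Multiplying the contributions: [kg] · [1/m³]
Adding exponents of each base unit: kg: 1, m: -3
SI base units of density: kg/m³

The claimed units kg/m³ match the derived units, so the claim is correct.

Answer: Yes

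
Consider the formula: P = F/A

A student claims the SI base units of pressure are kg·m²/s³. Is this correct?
Units of each symbol in P = F/A:
  F (force): kg·m/s²
  A (area): m²  → in the denominator, contributes 1/m²

Multiplying the contributions: [kg·m/s²] · [1/m²]
Adding exponents of each base unit: kg: 1, m: -1, s: -2
SI base units of pressure: kg/(m·s²)

The claimed units kg·m²/s³ (exponents kg: 1, m: 2, s: -3) do not match the derived units kg/(m·s²) (exponents kg: 1, m: -1, s: -2), so the claim is incorrect.

Answer: No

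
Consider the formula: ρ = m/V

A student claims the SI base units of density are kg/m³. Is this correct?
Units of each symbol in ρ = m/V:
  m (mass): kg
  V (volume): m³  → in the denominator, contributes 1/m³

Multiplying the contributions: [kg] · [1/m³]
Adding exponents of each base unit: kg: 1, m: -3
SI base units of density: kg/m³

The claimed units kg/m³ match the derived units, so the claim is correct.

Answer: Yes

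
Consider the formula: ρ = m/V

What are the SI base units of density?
Units of each symbol in ρ = m/V:
  m (mass): kg
  V (volume): m³  → in the denominator, contributes 1/m³

Multiplying the contributions: [kg] · [1/m³]
Adding exponents of each base unit: kg: 1, m: -3
SI base units of density: kg/m³

Answer: kg/m³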